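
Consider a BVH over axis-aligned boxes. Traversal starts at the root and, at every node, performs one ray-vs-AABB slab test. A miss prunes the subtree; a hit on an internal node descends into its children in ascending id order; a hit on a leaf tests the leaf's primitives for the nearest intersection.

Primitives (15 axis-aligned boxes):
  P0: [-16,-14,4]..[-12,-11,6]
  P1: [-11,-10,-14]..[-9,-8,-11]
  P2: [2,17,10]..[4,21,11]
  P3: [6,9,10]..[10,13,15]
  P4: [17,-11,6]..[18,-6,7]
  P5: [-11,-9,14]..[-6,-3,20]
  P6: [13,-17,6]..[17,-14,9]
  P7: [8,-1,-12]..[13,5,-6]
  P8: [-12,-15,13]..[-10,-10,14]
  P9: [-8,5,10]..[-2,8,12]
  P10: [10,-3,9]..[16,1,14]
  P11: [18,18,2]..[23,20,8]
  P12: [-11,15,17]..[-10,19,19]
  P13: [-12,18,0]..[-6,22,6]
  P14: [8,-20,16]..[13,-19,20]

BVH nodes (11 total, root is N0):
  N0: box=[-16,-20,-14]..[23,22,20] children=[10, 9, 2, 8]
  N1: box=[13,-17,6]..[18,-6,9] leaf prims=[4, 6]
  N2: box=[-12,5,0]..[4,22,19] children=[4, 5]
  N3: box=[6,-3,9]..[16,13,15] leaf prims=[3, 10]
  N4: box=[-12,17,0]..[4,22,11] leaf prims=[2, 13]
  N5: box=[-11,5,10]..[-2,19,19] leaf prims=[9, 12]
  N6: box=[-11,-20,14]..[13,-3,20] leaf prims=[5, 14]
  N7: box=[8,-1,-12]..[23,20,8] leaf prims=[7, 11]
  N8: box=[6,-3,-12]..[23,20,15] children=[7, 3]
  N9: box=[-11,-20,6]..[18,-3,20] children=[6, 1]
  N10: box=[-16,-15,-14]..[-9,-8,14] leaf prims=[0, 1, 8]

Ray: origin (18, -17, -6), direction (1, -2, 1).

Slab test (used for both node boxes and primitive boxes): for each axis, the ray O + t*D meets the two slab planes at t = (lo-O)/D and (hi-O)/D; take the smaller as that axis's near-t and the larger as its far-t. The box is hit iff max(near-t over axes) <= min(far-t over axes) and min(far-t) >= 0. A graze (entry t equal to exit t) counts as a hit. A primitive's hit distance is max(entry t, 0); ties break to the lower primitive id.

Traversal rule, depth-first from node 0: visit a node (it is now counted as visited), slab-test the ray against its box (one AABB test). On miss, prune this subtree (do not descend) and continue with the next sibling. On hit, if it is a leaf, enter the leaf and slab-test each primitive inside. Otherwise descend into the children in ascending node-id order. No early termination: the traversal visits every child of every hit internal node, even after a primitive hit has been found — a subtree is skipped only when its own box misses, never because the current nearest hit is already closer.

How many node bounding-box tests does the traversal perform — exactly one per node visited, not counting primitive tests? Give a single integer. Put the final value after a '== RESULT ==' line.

Traverse from the root:
N0 x:[-34,5] y:[-39/2,3/2] z:[-8,26] -> hit [-8,3/2], descend [2, 8, 9, 10]
  N2 x:[-30,-14] y:[-39/2,-11] z:[6,25] -> miss, prune
  N8 x:[-12,5] y:[-37/2,-7] z:[-6,21] -> miss, prune
  N9 x:[-29,0] y:[-7,3/2] z:[12,26] -> miss, prune
  N10 x:[-34,-27] y:[-9/2,-1] z:[-8,20] -> miss, prune

5 AABB tests over nodes [0, 2, 8, 9, 10]; 0 leaves entered; closest miss.

== RESULT ==
5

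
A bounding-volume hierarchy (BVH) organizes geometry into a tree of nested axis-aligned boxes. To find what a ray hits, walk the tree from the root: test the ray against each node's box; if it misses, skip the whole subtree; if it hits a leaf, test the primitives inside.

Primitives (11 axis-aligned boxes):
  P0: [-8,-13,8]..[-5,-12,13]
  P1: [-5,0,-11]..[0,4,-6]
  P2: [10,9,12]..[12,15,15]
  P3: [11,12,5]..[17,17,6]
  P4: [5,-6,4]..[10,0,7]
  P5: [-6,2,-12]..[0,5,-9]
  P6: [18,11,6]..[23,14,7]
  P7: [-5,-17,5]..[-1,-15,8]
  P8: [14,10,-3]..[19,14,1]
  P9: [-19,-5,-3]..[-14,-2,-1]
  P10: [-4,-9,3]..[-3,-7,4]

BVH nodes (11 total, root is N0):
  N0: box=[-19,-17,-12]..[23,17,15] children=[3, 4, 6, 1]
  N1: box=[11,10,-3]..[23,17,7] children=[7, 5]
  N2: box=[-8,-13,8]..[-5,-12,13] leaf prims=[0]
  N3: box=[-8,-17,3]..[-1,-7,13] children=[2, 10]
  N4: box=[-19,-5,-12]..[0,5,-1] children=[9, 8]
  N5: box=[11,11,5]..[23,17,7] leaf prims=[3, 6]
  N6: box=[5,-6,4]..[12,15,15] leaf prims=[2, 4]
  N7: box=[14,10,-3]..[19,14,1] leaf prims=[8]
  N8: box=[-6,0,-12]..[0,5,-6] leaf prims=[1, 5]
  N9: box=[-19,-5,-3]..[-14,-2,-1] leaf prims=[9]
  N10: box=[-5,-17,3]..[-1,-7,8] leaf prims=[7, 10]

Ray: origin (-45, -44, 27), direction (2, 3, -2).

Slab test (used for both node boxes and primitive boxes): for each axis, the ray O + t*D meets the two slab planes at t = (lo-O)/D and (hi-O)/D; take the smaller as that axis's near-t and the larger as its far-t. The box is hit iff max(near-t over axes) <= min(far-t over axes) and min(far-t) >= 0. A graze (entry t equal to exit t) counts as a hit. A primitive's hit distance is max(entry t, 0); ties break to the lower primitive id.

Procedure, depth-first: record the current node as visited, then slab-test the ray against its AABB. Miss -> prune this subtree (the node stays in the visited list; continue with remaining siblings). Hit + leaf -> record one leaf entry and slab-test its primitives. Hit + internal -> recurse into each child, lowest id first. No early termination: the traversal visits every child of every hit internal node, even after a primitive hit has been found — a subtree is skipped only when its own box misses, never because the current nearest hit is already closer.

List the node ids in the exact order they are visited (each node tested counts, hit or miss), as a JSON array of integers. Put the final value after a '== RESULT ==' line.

Trace the traversal:
N0 x:[13,34] y:[9,61/3] z:[6,39/2] -> hit [13,39/2], descend [1, 3, 4, 6]
  N1 x:[28,34] y:[18,61/3] z:[10,15] -> miss, prune
  N3 x:[37/2,22] y:[9,37/3] z:[7,12] -> miss, prune
  N4 x:[13,45/2] y:[13,49/3] z:[14,39/2] -> hit [14,49/3], descend [8, 9]
    N8 x:[39/2,45/2] y:[44/3,49/3] z:[33/2,39/2] -> miss, prune
    N9 x:[13,31/2] y:[13,14] z:[14,15] -> hit [14,14] leaf, test {P9@t=14}
  N6 x:[25,57/2] y:[38/3,59/3] z:[6,23/2] -> miss, prune

7 AABB tests over nodes [0, 1, 3, 4, 8, 9, 6]; 1 leaf entered; closest P9.

== RESULT ==
[0, 1, 3, 4, 8, 9, 6]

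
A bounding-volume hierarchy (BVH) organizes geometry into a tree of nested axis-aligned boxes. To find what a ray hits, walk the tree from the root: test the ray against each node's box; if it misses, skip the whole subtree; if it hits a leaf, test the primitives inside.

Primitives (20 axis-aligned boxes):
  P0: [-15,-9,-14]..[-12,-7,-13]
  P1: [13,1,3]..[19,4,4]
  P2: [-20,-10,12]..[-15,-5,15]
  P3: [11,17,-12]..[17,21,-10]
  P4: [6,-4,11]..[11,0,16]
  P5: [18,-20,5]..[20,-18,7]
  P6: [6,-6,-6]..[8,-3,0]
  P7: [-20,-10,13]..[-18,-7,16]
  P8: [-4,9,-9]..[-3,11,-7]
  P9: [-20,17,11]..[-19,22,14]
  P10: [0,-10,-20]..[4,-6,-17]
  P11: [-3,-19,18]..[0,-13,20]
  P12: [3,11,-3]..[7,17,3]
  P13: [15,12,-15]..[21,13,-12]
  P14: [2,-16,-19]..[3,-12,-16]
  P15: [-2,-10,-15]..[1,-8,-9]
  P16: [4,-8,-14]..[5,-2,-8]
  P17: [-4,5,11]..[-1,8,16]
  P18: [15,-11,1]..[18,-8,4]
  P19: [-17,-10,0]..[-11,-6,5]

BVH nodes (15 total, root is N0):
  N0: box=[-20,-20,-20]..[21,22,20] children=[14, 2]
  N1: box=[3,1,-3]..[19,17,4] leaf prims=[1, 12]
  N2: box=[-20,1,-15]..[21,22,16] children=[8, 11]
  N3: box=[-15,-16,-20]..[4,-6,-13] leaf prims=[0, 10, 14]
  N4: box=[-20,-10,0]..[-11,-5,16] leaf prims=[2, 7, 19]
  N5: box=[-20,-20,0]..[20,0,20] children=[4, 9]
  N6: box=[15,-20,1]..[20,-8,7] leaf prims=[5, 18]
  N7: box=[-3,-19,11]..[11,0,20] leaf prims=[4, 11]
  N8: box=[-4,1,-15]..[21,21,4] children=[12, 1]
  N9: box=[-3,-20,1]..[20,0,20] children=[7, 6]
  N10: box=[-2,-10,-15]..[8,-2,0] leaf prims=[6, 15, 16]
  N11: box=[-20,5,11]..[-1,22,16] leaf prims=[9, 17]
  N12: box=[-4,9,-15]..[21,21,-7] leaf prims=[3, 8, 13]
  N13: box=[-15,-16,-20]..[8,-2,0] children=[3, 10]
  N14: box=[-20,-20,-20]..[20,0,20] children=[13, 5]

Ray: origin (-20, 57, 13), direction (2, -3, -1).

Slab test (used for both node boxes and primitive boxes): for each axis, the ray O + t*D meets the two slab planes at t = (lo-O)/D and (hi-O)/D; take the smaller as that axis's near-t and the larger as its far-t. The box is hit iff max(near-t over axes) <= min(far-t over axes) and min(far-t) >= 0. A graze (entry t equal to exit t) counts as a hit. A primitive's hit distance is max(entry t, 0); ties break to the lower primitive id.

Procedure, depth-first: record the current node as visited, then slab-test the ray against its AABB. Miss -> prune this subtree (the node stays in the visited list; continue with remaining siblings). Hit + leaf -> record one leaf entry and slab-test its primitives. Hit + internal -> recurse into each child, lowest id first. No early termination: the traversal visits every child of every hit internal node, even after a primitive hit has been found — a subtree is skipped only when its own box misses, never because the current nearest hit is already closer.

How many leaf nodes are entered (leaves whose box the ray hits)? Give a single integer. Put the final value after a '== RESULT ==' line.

Traverse from the root:
N0 x:[0,41/2] y:[35/3,77/3] z:[-7,33] -> hit [35/3,41/2], descend [2, 14]
  N2 x:[0,41/2] y:[35/3,56/3] z:[-3,28] -> hit [35/3,56/3], descend [8, 11]
    N8 x:[8,41/2] y:[12,56/3] z:[9,28] -> hit [12,56/3], descend [1, 12]
      N1 x:[23/2,39/2] y:[40/3,56/3] z:[9,16] -> hit [40/3,16] leaf, test {P1(miss), P12@t=40/3}
      N12 x:[8,41/2] y:[12,16] z:[20,28] -> miss, prune
    N11 x:[0,19/2] y:[35/3,52/3] z:[-3,2] -> miss, prune
  N14 x:[0,20] y:[19,77/3] z:[-7,33] -> hit [19,20], descend [5, 13]
    N5 x:[0,20] y:[19,77/3] z:[-7,13] -> miss, prune
    N13 x:[5/2,14] y:[59/3,73/3] z:[13,33] -> miss, prune

Visited [0, 2, 8, 1, 12, 11, 14, 5, 13]. Tests: 9 box, 1 leaf. Nearest: P12.

== RESULT ==
1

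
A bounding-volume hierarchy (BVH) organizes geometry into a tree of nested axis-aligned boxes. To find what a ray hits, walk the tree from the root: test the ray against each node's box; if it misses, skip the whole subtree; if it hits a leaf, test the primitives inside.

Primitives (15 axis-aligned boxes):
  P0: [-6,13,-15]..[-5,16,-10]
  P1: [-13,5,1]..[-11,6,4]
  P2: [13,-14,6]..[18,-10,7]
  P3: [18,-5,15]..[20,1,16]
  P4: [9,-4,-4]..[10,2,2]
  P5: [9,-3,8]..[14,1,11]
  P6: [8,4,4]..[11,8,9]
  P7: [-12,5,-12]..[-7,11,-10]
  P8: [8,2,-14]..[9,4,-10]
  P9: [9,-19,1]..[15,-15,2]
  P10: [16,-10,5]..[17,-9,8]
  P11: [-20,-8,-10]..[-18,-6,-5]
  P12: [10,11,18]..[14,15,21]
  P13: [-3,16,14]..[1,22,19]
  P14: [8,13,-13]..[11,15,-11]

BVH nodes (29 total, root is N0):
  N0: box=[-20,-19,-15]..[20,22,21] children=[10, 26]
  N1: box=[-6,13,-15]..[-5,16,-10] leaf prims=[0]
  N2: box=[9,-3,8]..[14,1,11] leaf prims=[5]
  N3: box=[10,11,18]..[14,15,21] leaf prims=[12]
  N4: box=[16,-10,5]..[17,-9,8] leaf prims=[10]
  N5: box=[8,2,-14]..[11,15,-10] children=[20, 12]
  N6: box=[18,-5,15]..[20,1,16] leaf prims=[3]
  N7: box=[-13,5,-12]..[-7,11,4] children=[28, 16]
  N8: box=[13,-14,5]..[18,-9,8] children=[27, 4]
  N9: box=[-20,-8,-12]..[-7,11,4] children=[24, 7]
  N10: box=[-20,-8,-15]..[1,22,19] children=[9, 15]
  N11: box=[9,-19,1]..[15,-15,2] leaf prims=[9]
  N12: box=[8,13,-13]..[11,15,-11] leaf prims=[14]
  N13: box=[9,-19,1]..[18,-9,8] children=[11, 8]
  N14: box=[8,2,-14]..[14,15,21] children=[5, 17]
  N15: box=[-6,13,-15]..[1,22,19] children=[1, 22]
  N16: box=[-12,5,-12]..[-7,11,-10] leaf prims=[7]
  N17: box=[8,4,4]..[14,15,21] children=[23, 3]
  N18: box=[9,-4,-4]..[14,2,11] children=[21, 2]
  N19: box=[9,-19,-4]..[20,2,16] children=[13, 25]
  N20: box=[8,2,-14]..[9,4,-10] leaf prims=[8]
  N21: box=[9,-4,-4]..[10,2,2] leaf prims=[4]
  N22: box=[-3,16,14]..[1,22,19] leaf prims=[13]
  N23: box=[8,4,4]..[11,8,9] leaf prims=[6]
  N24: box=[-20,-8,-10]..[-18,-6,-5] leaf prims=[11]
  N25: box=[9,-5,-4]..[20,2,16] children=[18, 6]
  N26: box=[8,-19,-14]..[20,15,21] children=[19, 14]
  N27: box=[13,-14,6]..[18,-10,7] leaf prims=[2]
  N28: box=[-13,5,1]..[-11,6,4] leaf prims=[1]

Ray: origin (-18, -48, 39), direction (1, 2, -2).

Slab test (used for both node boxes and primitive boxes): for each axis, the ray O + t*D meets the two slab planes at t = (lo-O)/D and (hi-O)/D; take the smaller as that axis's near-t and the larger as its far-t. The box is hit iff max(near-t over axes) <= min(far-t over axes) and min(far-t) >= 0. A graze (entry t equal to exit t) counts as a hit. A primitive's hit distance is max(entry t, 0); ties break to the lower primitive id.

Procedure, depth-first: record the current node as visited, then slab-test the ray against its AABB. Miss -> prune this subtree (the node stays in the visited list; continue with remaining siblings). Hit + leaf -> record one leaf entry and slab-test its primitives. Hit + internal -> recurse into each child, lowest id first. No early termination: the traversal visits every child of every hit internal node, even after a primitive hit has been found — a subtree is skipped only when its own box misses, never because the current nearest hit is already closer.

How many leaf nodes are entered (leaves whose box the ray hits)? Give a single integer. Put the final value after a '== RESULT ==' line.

Traverse from the root:
N0 x:[-2,38] y:[29/2,35] z:[9,27] -> hit [29/2,27], descend [10, 26]
  N10 x:[-2,19] y:[20,35] z:[10,27] -> miss, prune
  N26 x:[26,38] y:[29/2,63/2] z:[9,53/2] -> hit [26,53/2], descend [14, 19]
    N14 x:[26,32] y:[25,63/2] z:[9,53/2] -> hit [26,53/2], descend [5, 17]
      N5 x:[26,29] y:[25,63/2] z:[49/2,53/2] -> hit [26,53/2], descend [12, 20]
        N12 x:[26,29] y:[61/2,63/2] z:[25,26] -> miss, prune
        N20 x:[26,27] y:[25,26] z:[49/2,53/2] -> hit [26,26] leaf, test {P8@t=26}
      N17 x:[26,32] y:[26,63/2] z:[9,35/2] -> miss, prune
    N19 x:[27,38] y:[29/2,25] z:[23/2,43/2] -> miss, prune

Visited [0, 10, 26, 14, 5, 12, 20, 17, 19]. Tests: 9 box, 1 leaf. Nearest: P8.

== RESULT ==
1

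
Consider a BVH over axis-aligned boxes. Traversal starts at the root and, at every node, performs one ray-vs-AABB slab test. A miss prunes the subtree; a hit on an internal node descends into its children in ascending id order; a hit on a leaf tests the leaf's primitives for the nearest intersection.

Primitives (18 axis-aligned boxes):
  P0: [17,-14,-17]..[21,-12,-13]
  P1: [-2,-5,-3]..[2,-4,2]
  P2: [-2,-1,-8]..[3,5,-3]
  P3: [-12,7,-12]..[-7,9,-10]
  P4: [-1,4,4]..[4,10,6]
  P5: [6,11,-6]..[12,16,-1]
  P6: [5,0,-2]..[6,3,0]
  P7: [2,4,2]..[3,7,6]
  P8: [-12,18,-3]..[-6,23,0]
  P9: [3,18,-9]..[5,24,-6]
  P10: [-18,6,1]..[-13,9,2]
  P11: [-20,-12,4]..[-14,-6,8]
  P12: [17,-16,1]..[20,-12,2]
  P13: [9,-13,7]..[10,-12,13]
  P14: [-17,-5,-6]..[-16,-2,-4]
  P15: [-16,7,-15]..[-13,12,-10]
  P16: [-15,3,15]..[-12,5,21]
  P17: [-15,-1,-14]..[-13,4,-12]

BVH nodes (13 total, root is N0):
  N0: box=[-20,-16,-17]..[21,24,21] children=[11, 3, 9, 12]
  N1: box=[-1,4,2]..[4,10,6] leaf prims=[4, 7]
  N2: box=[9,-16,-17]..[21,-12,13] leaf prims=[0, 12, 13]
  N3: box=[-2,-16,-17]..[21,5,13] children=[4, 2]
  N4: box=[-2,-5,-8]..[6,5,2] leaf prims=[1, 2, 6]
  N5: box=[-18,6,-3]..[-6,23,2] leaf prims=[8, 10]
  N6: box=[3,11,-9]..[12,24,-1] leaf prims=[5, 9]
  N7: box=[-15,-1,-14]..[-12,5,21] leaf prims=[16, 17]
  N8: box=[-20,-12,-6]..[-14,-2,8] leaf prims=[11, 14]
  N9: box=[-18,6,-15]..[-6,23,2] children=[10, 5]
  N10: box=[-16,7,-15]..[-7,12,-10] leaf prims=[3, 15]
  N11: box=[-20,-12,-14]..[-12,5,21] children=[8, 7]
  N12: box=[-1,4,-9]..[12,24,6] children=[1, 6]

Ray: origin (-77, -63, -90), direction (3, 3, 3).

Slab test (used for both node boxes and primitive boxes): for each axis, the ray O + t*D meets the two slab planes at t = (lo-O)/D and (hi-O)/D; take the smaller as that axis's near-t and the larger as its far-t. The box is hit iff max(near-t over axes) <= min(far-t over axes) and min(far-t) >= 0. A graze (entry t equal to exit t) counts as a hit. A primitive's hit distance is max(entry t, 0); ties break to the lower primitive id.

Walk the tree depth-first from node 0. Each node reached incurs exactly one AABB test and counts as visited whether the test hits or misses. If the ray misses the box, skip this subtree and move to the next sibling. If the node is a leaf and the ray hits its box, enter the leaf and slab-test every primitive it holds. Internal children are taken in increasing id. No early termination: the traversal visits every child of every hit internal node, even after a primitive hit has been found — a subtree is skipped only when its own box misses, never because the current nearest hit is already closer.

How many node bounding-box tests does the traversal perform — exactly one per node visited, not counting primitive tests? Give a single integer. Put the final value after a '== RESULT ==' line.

Walk:
N0 x:[19,98/3] y:[47/3,29] z:[73/3,37] -> hit [73/3,29], descend [3, 9, 11, 12]
  N3 x:[25,98/3] y:[47/3,68/3] z:[73/3,103/3] -> miss, prune
  N9 x:[59/3,71/3] y:[23,86/3] z:[25,92/3] -> miss, prune
  N11 x:[19,65/3] y:[17,68/3] z:[76/3,37] -> miss, prune
  N12 x:[76/3,89/3] y:[67/3,29] z:[27,32] -> hit [27,29], descend [1, 6]
    N1 x:[76/3,27] y:[67/3,73/3] z:[92/3,32] -> miss, prune
    N6 x:[80/3,89/3] y:[74/3,29] z:[27,89/3] -> hit [27,29] leaf, test {P5(miss), P9@t=27}

Summary -> nodes [0, 3, 9, 11, 12, 1, 6]; box-tests=7; leaf-entries=1; first=P9

== RESULT ==
7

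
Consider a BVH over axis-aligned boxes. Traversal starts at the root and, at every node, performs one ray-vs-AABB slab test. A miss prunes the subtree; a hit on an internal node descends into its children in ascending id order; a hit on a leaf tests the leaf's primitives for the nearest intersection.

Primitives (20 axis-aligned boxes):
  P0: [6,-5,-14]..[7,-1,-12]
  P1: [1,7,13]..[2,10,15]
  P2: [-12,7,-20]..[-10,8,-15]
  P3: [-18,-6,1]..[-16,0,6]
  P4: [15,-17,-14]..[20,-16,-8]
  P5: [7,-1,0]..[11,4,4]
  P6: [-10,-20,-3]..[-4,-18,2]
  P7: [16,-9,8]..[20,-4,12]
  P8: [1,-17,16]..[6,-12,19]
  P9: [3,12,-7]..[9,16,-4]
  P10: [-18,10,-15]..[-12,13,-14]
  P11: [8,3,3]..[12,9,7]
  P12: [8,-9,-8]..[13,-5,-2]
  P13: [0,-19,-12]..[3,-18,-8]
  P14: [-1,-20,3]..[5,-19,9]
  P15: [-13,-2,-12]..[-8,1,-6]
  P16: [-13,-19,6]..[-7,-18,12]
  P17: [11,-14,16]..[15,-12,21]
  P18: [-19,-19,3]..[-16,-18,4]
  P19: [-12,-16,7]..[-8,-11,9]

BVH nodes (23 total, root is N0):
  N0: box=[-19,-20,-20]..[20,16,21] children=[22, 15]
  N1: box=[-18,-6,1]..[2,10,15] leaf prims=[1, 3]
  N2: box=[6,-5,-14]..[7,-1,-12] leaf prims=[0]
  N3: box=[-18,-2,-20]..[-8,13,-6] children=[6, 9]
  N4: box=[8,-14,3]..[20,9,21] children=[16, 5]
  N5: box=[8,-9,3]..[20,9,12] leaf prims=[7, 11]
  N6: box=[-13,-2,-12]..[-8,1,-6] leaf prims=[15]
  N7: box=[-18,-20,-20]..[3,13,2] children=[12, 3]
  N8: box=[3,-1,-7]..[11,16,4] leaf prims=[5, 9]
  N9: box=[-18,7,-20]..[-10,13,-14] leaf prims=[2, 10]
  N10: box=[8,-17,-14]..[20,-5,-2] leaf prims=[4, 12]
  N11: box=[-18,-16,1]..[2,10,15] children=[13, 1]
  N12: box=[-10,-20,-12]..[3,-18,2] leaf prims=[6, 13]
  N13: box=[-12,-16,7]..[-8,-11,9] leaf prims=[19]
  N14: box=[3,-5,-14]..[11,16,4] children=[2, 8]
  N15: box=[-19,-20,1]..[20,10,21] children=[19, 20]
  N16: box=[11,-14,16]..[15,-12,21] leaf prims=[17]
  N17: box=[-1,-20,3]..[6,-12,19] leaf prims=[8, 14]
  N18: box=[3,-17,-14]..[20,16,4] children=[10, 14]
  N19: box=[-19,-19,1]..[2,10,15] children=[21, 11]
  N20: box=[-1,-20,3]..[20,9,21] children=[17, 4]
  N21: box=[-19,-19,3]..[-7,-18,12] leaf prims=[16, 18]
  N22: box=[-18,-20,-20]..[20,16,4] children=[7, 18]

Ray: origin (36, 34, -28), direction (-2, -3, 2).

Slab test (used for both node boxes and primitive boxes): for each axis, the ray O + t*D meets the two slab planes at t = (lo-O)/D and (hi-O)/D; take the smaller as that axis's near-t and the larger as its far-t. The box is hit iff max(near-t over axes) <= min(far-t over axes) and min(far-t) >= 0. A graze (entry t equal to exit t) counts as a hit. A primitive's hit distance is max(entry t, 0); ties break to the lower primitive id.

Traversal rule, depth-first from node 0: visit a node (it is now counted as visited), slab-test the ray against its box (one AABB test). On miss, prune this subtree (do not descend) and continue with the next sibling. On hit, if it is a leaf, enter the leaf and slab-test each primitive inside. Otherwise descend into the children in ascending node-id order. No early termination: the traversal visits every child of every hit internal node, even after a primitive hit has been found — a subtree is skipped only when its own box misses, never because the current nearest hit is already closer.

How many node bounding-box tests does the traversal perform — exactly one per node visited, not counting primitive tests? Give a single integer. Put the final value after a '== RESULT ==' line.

Trace the traversal:
N0 x:[8,55/2] y:[6,18] z:[4,49/2] -> hit [8,18], descend [15, 22]
  N15 x:[8,55/2] y:[8,18] z:[29/2,49/2] -> hit [29/2,18], descend [19, 20]
    N19 x:[17,55/2] y:[8,53/3] z:[29/2,43/2] -> hit [17,53/3], descend [11, 21]
      N11 x:[17,27] y:[8,50/3] z:[29/2,43/2] -> miss, prune
      N21 x:[43/2,55/2] y:[52/3,53/3] z:[31/2,20] -> miss, prune
    N20 x:[8,37/2] y:[25/3,18] z:[31/2,49/2] -> hit [31/2,18], descend [4, 17]
      N4 x:[8,14] y:[25/3,16] z:[31/2,49/2] -> miss, prune
      N17 x:[15,37/2] y:[46/3,18] z:[31/2,47/2] -> hit [31/2,18] leaf, test {P8(miss), P14@t=53/3}
  N22 x:[8,27] y:[6,18] z:[4,16] -> hit [8,16], descend [7, 18]
    N7 x:[33/2,27] y:[7,18] z:[4,15] -> miss, prune
    N18 x:[8,33/2] y:[6,17] z:[7,16] -> hit [8,16], descend [10, 14]
      N10 x:[8,14] y:[13,17] z:[7,13] -> hit [13,13] leaf, test {P4(miss), P12@t=13}
      N14 x:[25/2,33/2] y:[6,13] z:[7,16] -> hit [25/2,13], descend [2, 8]
        N2 x:[29/2,15] y:[35/3,13] z:[7,8] -> miss, prune
        N8 x:[25/2,33/2] y:[6,35/3] z:[21/2,16] -> miss, prune

order=[0, 15, 19, 11, 21, 20, 4, 17, 22, 7, 18, 10, 14, 2, 8]  |boxes|=15  |leaves|=2  hit=P12

== RESULT ==
15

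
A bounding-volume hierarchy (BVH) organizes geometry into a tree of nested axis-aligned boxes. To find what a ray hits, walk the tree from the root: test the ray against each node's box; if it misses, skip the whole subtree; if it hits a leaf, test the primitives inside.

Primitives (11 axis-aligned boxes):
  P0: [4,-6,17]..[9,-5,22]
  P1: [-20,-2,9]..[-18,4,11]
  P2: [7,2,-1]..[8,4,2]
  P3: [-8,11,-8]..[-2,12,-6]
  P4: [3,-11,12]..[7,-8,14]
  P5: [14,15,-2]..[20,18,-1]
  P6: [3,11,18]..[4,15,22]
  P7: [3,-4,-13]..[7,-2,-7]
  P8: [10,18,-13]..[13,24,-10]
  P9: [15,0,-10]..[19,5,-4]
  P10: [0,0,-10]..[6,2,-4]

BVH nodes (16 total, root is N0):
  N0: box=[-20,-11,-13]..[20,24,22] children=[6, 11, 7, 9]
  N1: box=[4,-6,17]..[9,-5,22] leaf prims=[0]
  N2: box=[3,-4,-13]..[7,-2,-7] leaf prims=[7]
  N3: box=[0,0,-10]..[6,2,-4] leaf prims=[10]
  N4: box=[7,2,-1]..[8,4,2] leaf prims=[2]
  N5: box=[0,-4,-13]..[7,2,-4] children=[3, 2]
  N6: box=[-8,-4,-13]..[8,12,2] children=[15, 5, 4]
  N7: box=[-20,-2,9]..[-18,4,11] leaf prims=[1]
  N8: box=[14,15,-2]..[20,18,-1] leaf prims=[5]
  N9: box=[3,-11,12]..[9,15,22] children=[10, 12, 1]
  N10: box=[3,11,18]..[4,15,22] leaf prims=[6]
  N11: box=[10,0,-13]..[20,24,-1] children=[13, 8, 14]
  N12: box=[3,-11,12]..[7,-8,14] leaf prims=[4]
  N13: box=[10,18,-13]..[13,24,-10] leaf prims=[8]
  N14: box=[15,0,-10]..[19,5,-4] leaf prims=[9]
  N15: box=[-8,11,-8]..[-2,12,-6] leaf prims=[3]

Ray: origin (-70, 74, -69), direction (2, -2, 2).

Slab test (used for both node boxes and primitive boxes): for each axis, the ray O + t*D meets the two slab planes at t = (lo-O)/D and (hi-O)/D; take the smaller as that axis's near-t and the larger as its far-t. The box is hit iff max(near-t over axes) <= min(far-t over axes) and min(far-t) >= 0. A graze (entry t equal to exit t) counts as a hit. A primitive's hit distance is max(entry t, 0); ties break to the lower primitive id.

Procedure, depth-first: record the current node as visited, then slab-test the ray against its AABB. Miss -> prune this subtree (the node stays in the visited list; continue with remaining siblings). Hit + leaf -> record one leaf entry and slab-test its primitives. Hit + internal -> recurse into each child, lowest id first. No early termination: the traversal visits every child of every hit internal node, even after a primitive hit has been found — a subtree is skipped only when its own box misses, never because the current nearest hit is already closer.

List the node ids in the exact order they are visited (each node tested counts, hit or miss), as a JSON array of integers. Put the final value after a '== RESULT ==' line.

Traverse from the root:
N0 x:[25,45] y:[25,85/2] z:[28,91/2] -> hit [28,85/2], descend [6, 7, 9, 11]
  N6 x:[31,39] y:[31,39] z:[28,71/2] -> hit [31,71/2], descend [4, 5, 15]
    N4 x:[77/2,39] y:[35,36] z:[34,71/2] -> miss, prune
    N5 x:[35,77/2] y:[36,39] z:[28,65/2] -> miss, prune
    N15 x:[31,34] y:[31,63/2] z:[61/2,63/2] -> hit [31,63/2] leaf, test {P3@t=31}
  N7 x:[25,26] y:[35,38] z:[39,40] -> miss, prune
  N9 x:[73/2,79/2] y:[59/2,85/2] z:[81/2,91/2] -> miss, prune
  N11 x:[40,45] y:[25,37] z:[28,34] -> miss, prune

order=[0, 6, 4, 5, 15, 7, 9, 11]  |boxes|=8  |leaves|=1  hit=P3

== RESULT ==
[0, 6, 4, 5, 15, 7, 9, 11]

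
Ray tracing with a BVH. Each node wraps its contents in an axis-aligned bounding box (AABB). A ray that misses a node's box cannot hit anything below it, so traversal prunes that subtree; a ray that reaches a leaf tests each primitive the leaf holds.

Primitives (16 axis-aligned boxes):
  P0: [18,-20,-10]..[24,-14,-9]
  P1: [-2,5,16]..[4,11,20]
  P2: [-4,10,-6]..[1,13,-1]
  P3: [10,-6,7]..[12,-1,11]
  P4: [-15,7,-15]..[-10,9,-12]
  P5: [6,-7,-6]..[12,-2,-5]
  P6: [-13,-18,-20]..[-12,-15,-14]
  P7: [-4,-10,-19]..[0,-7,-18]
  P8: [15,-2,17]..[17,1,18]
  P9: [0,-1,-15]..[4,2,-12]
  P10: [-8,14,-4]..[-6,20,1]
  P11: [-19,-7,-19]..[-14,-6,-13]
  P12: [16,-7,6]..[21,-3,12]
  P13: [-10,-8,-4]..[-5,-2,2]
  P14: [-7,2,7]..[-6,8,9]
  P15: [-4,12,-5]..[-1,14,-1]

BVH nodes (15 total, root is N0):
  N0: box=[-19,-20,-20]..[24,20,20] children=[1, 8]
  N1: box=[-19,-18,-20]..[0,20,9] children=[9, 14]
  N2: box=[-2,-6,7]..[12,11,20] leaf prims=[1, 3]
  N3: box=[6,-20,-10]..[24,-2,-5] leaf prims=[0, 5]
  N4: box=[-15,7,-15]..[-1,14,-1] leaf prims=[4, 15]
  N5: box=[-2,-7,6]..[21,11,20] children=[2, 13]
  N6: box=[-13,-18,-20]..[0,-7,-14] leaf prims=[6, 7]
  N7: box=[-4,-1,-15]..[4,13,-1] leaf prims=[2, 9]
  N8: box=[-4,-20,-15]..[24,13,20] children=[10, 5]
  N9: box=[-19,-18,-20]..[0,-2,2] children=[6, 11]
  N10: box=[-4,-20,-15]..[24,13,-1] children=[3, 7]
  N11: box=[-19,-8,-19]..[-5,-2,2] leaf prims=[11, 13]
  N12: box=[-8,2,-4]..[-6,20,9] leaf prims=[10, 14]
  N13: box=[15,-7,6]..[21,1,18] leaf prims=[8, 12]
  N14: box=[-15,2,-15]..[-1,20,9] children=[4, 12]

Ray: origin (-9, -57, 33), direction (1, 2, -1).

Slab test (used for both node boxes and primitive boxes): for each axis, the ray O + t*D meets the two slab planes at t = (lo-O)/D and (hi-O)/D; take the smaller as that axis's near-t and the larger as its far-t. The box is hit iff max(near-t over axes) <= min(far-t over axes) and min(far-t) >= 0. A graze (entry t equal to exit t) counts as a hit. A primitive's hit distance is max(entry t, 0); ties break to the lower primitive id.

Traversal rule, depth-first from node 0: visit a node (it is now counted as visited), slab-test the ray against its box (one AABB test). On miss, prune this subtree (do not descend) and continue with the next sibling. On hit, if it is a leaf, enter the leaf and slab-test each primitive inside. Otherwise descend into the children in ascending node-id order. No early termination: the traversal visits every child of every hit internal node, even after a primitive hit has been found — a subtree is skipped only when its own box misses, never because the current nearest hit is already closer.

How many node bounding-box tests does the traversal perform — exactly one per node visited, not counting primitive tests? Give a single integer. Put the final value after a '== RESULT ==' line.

Walk:
N0 x:[-10,33] y:[37/2,77/2] z:[13,53] -> hit [37/2,33], descend [1, 8]
  N1 x:[-10,9] y:[39/2,77/2] z:[24,53] -> miss, prune
  N8 x:[5,33] y:[37/2,35] z:[13,48] -> hit [37/2,33], descend [5, 10]
    N5 x:[7,30] y:[25,34] z:[13,27] -> hit [25,27], descend [2, 13]
      N2 x:[7,21] y:[51/2,34] z:[13,26] -> miss, prune
      N13 x:[24,30] y:[25,29] z:[15,27] -> hit [25,27] leaf, test {P8(miss), P12@t=25}
    N10 x:[5,33] y:[37/2,35] z:[34,48] -> miss, prune

7 AABB tests over nodes [0, 1, 8, 5, 2, 13, 10]; 1 leaf entered; closest P12.

== RESULT ==
7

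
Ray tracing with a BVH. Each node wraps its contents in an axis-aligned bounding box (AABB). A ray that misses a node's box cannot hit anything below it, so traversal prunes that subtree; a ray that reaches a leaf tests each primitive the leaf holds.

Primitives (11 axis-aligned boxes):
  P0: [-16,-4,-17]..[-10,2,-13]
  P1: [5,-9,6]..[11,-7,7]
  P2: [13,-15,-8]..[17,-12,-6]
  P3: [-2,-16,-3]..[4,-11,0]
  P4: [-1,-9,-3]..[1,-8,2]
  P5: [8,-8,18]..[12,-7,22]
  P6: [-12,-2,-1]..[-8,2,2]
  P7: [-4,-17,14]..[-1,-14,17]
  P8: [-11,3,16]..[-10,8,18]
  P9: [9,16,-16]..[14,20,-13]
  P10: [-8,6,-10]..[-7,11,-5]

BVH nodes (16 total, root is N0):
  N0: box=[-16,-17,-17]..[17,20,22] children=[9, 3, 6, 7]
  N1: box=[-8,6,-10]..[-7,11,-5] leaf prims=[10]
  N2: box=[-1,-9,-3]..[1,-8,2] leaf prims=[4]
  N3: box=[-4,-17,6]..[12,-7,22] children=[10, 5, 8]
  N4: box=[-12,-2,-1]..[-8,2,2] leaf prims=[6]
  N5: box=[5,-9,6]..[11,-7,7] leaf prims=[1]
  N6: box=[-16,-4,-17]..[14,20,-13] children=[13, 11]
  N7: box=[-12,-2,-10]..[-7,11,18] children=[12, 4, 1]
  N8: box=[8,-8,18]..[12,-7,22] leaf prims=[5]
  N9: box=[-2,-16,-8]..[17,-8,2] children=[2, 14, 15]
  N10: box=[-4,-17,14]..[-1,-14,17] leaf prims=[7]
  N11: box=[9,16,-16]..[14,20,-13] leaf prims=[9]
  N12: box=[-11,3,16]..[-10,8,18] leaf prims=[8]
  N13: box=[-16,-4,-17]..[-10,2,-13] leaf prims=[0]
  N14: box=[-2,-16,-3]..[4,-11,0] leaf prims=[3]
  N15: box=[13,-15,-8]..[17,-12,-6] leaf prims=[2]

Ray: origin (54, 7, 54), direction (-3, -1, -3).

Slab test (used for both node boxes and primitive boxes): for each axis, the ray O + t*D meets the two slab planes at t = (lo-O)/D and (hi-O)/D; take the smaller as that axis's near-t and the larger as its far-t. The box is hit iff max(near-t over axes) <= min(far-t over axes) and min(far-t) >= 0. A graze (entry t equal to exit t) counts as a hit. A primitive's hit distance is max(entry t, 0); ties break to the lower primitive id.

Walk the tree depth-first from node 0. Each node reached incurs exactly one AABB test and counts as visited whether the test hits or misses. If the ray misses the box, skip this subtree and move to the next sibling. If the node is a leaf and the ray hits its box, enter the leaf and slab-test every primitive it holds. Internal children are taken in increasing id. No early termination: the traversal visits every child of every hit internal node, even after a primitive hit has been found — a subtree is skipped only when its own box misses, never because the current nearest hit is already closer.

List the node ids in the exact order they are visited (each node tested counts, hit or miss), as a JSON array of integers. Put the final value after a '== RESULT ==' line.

Walk:
N0 x:[37/3,70/3] y:[-13,24] z:[32/3,71/3] -> hit [37/3,70/3], descend [3, 6, 7, 9]
  N3 x:[14,58/3] y:[14,24] z:[32/3,16] -> hit [14,16], descend [5, 8, 10]
    N5 x:[43/3,49/3] y:[14,16] z:[47/3,16] -> hit [47/3,16] leaf, test {P1@t=47/3}
    N8 x:[14,46/3] y:[14,15] z:[32/3,12] -> miss, prune
    N10 x:[55/3,58/3] y:[21,24] z:[37/3,40/3] -> miss, prune
  N6 x:[40/3,70/3] y:[-13,11] z:[67/3,71/3] -> miss, prune
  N7 x:[61/3,22] y:[-4,9] z:[12,64/3] -> miss, prune
  N9 x:[37/3,56/3] y:[15,23] z:[52/3,62/3] -> hit [52/3,56/3], descend [2, 14, 15]
    N2 x:[53/3,55/3] y:[15,16] z:[52/3,19] -> miss, prune
    N14 x:[50/3,56/3] y:[18,23] z:[18,19] -> hit [18,56/3] leaf, test {P3@t=18}
    N15 x:[37/3,41/3] y:[19,22] z:[20,62/3] -> miss, prune

11 AABB tests over nodes [0, 3, 5, 8, 10, 6, 7, 9, 2, 14, 15]; 2 leaves entered; closest P1.

== RESULT ==
[0, 3, 5, 8, 10, 6, 7, 9, 2, 14, 15]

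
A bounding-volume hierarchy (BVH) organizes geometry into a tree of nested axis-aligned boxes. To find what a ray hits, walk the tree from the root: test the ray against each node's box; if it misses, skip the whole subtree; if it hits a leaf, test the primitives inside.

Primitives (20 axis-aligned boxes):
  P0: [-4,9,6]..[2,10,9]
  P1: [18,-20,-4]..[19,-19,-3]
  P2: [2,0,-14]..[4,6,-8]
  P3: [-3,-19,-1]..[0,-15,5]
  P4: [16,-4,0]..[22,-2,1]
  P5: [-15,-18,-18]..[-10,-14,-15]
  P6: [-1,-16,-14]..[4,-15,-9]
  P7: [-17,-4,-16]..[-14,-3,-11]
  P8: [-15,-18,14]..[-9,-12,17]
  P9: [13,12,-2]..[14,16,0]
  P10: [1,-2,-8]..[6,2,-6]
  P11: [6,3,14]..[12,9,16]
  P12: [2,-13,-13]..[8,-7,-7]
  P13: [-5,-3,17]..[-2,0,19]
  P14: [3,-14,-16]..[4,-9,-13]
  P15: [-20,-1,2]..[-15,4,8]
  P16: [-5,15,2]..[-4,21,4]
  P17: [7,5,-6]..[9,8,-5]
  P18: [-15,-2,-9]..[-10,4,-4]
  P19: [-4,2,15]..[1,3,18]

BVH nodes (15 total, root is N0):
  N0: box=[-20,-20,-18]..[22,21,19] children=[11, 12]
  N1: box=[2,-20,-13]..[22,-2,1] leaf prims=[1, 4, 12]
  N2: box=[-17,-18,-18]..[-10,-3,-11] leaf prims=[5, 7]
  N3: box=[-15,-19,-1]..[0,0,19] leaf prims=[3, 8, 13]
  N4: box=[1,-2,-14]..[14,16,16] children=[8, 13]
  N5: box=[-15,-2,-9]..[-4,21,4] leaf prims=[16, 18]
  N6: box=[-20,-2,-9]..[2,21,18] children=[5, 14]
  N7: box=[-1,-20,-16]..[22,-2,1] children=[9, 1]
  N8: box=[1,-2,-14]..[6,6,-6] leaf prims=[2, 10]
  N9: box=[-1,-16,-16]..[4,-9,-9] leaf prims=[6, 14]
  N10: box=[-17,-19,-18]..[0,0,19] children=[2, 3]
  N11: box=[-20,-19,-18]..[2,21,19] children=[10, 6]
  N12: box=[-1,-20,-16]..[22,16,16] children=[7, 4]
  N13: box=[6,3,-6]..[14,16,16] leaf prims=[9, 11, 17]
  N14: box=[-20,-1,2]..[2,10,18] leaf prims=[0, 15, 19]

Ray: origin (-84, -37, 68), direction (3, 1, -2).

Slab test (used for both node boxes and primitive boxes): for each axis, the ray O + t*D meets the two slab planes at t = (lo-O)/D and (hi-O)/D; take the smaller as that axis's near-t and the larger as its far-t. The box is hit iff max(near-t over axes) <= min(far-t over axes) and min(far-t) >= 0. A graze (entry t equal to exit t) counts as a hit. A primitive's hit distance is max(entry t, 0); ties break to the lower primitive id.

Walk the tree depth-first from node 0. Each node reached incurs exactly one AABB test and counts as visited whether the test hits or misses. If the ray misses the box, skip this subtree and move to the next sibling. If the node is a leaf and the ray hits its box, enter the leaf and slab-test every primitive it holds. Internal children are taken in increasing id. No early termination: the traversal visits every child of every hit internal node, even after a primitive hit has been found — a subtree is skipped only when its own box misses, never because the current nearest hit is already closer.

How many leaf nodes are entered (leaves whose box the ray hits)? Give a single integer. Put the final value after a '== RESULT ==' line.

Walk:
N0 x:[64/3,106/3] y:[17,58] z:[49/2,43] -> hit [49/2,106/3], descend [11, 12]
  N11 x:[64/3,86/3] y:[18,58] z:[49/2,43] -> hit [49/2,86/3], descend [6, 10]
    N6 x:[64/3,86/3] y:[35,58] z:[25,77/2] -> miss, prune
    N10 x:[67/3,28] y:[18,37] z:[49/2,43] -> hit [49/2,28], descend [2, 3]
      N2 x:[67/3,74/3] y:[19,34] z:[79/2,43] -> miss, prune
      N3 x:[23,28] y:[18,37] z:[49/2,69/2] -> hit [49/2,28] leaf, test {P3(miss), P8(miss), P13(miss)}
  N12 x:[83/3,106/3] y:[17,53] z:[26,42] -> hit [83/3,106/3], descend [4, 7]
    N4 x:[85/3,98/3] y:[35,53] z:[26,41] -> miss, prune
    N7 x:[83/3,106/3] y:[17,35] z:[67/2,42] -> hit [67/2,35], descend [1, 9]
      N1 x:[86/3,106/3] y:[17,35] z:[67/2,81/2] -> hit [67/2,35] leaf, test {P1(miss), P4@t=67/2, P12(miss)}
      N9 x:[83/3,88/3] y:[21,28] z:[77/2,42] -> miss, prune

Visited [0, 11, 6, 10, 2, 3, 12, 4, 7, 1, 9]. Tests: 11 box, 2 leaf. Nearest: P4.

== RESULT ==
2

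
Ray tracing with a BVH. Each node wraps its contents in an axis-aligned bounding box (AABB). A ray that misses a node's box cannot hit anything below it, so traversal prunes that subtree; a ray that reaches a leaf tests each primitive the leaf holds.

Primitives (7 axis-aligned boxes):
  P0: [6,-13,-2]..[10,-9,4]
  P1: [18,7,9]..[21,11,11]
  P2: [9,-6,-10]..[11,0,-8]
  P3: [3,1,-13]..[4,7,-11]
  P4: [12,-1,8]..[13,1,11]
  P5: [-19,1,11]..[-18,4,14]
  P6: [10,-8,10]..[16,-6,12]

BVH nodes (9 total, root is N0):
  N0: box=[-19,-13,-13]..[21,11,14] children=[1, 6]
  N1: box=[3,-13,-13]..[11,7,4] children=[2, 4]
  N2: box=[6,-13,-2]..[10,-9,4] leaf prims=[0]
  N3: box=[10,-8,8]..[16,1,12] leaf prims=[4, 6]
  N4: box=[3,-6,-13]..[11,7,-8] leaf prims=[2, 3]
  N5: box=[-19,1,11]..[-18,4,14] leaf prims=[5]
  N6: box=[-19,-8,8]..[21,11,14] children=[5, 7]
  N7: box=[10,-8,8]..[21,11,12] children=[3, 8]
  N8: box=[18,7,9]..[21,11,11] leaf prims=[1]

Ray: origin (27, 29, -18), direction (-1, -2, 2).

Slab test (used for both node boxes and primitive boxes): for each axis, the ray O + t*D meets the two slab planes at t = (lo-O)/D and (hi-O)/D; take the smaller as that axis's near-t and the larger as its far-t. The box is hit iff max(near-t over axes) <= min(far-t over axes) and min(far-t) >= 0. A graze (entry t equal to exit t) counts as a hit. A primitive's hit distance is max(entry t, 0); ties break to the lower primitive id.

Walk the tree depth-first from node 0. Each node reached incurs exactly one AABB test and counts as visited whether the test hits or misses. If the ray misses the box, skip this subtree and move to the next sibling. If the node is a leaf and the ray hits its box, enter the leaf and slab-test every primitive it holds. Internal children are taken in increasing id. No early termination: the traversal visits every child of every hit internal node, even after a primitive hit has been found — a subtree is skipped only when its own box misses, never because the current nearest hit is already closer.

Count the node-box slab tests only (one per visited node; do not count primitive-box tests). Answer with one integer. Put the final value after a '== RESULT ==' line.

Trace the traversal:
N0 x:[6,46] y:[9,21] z:[5/2,16] -> hit [9,16], descend [1, 6]
  N1 x:[16,24] y:[11,21] z:[5/2,11] -> miss, prune
  N6 x:[6,46] y:[9,37/2] z:[13,16] -> hit [13,16], descend [5, 7]
    N5 x:[45,46] y:[25/2,14] z:[29/2,16] -> miss, prune
    N7 x:[6,17] y:[9,37/2] z:[13,15] -> hit [13,15], descend [3, 8]
      N3 x:[11,17] y:[14,37/2] z:[13,15] -> hit [14,15] leaf, test {P4@t=14, P6(miss)}
      N8 x:[6,9] y:[9,11] z:[27/2,29/2] -> miss, prune

Summary -> nodes [0, 1, 6, 5, 7, 3, 8]; box-tests=7; leaf-entries=1; first=P4

== RESULT ==
7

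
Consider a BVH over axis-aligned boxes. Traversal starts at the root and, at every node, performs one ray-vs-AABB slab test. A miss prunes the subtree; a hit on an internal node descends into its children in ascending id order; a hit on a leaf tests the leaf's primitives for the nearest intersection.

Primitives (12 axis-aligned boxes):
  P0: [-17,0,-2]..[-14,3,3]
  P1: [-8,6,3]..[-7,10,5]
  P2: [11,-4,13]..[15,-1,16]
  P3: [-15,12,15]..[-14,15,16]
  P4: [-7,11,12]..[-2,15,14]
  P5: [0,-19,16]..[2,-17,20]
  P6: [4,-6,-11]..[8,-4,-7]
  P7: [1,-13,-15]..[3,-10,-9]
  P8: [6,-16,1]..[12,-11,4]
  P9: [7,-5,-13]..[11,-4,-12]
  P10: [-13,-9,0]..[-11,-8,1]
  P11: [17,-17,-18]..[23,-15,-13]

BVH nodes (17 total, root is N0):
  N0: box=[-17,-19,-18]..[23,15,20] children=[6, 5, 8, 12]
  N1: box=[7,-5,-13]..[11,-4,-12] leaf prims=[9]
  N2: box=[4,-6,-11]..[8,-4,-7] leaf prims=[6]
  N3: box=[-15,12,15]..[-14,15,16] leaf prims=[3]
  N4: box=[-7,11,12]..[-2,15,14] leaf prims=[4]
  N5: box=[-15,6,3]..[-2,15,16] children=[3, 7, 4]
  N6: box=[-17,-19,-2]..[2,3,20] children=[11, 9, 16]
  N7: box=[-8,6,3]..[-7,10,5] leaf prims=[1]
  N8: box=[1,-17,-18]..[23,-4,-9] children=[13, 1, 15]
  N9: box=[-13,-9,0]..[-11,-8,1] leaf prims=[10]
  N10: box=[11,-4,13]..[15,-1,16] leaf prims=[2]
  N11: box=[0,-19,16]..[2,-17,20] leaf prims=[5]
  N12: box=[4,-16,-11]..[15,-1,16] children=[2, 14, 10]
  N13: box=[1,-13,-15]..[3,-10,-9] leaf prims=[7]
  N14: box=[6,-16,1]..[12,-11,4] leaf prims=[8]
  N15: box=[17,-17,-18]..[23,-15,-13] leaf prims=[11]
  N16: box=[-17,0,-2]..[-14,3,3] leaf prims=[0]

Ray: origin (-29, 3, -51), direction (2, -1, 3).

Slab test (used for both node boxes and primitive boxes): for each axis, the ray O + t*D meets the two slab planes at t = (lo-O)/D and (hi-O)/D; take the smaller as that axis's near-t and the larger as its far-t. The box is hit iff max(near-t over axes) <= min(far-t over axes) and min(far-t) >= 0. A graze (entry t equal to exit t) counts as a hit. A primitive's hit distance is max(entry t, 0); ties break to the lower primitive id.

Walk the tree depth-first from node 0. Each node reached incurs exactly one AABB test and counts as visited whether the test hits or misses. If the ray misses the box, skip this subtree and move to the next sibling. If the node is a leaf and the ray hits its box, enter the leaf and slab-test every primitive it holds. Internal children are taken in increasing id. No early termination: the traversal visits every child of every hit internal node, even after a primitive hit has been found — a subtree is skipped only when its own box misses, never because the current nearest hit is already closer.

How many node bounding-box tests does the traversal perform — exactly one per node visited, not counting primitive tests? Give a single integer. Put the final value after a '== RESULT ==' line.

Walk:
N0 x:[6,26] y:[-12,22] z:[11,71/3] -> hit [11,22], descend [5, 6, 8, 12]
  N5 x:[7,27/2] y:[-12,-3] z:[18,67/3] -> miss, prune
  N6 x:[6,31/2] y:[0,22] z:[49/3,71/3] -> miss, prune
  N8 x:[15,26] y:[7,20] z:[11,14] -> miss, prune
  N12 x:[33/2,22] y:[4,19] z:[40/3,67/3] -> hit [33/2,19], descend [2, 10, 14]
    N2 x:[33/2,37/2] y:[7,9] z:[40/3,44/3] -> miss, prune
    N10 x:[20,22] y:[4,7] z:[64/3,67/3] -> miss, prune
    N14 x:[35/2,41/2] y:[14,19] z:[52/3,55/3] -> hit [35/2,55/3] leaf, test {P8@t=35/2}

order=[0, 5, 6, 8, 12, 2, 10, 14]  |boxes|=8  |leaves|=1  hit=P8

== RESULT ==
8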